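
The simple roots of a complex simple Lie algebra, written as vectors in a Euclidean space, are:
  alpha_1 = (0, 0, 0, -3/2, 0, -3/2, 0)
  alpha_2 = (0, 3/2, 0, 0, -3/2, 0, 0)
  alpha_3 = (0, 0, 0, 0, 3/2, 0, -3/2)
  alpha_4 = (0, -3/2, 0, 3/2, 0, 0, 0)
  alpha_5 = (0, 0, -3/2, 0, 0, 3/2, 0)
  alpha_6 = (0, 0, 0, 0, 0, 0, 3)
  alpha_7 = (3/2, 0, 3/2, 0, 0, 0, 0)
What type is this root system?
Compute the Cartan integers a_ij = 2(alpha_i, alpha_j)/(alpha_j, alpha_j); the resulting 7x7 Cartan matrix is
[[2, 0, 0, -1, -1, 0, 0], [0, 2, -1, -1, 0, 0, 0], [0, -1, 2, 0, 0, -1, 0], [-1, -1, 0, 2, 0, 0, 0], [-1, 0, 0, 0, 2, 0, -1], [0, 0, -2, 0, 0, 2, 0], [0, 0, 0, 0, -1, 0, 2]].
The roots have two lengths (squared-length ratio 2:1); the short ones are alpha_{1,2,3,4,5,7}. The associated Dynkin diagram is a chain of 7 nodes with a double edge at one end; the terminal node there is the unique long simple root (C_7), so the type is C_7 (the algebra sp(14)).

C_7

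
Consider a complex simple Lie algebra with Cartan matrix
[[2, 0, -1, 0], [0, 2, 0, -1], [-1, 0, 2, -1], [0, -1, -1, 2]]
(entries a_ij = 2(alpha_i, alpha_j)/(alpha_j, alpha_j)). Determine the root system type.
The matrix has rank 4 with 2's on the diagonal. Reading the off-diagonal entries as Dynkin edges (a single edge where a_ij = a_ji = -1; a double or triple edge where a_ij * a_ji = 2 or 3), the diagram is a chain of 4 nodes with single edges (A_4). One simple-root ordering that puts it in standard form is (alpha_2, alpha_4, alpha_3, alpha_1). So the algebra is type A_4, i.e. sl(5).

A4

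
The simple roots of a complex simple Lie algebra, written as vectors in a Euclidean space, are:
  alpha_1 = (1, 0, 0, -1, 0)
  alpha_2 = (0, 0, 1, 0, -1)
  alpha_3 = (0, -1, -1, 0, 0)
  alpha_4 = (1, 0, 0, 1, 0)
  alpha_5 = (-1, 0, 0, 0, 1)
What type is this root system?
Compute the Cartan integers a_ij = 2(alpha_i, alpha_j)/(alpha_j, alpha_j); the resulting 5x5 Cartan matrix is
[[2, 0, 0, 0, -1], [0, 2, -1, 0, -1], [0, -1, 2, 0, 0], [0, 0, 0, 2, -1], [-1, -1, 0, -1, 2]].
All simple roots have the same length, so the diagram is simply laced. The associated Dynkin diagram is a chain of 3 nodes with a fork of two nodes at one end (D_5), so the type is D_5 (the algebra so(10)).

type D_5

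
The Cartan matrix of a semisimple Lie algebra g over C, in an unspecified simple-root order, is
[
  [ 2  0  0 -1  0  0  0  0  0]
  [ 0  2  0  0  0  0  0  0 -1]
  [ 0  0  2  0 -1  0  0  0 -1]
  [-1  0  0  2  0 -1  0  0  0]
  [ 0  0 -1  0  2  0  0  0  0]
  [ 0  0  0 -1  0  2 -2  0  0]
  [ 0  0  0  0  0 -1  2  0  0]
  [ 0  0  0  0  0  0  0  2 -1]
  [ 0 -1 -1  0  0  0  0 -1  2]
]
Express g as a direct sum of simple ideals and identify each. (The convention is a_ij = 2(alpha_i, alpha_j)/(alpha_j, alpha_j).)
The diagram associated to this matrix has two connected components: the simple roots {alpha_1, alpha_4, alpha_6, alpha_7} form a chain of 4 nodes with a double edge at one end; the terminal node there is the unique short simple root (B_4), and {alpha_2, alpha_3, alpha_5, alpha_8, alpha_9} form a chain of 3 nodes with a fork of two nodes at one end (D_5). A semisimple Lie algebra decomposes uniquely as the direct sum of simple ideals, one per connected component of its Dynkin diagram, so g ≅ B_4 ⊕ D_5 (dimension 36 + 45 = 81).

B4 + D5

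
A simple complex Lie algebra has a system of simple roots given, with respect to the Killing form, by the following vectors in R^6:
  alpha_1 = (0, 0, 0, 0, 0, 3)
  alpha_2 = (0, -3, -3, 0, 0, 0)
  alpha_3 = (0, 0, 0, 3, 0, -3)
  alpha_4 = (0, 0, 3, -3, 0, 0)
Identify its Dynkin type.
B_4 (so(9))

Compute the Cartan integers a_ij = 2(alpha_i, alpha_j)/(alpha_j, alpha_j); the resulting 4x4 Cartan matrix is
[[2, 0, -1, 0], [0, 2, 0, -1], [-2, 0, 2, -1], [0, -1, -1, 2]].
The roots have two lengths (squared-length ratio 2:1); the short ones are alpha_{1}. The associated Dynkin diagram is a chain of 4 nodes with a double edge at one end; the terminal node there is the unique short simple root (B_4), so the type is B_4 (the algebra so(9)).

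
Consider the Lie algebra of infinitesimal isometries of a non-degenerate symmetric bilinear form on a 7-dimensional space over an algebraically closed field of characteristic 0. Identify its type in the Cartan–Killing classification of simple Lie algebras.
type B_3

This is so(7) with 7 odd, which has dimension 7(7-1)/2 = 21 and rank (7-1)/2 = 3. In the classification of classical Lie algebras, the orthogonal algebra so(2n+1) in an odd number of variables has type B_n; here n = 3, so the Dynkin diagram is a chain of 3 nodes with a double edge at one end; the terminal node there is the unique short simple root (B_3). Hence the type is B_3.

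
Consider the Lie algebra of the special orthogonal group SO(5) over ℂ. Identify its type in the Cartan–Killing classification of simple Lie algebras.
This is so(5) with 5 odd, which has dimension 5(5-1)/2 = 10 and rank (5-1)/2 = 2. In the classification of classical Lie algebras, the orthogonal algebra so(2n+1) in an odd number of variables has type B_n; here n = 2, so the Dynkin diagram is a chain of 2 nodes with a double edge at one end; the terminal node there is the unique short simple root (B_2). Hence the type is B_2.

B_2 (so(5))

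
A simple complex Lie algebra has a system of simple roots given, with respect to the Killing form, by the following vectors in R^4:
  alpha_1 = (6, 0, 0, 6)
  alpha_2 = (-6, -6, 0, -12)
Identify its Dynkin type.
G2

Compute the Cartan integers a_ij = 2(alpha_i, alpha_j)/(alpha_j, alpha_j); the resulting 2x2 Cartan matrix is
[[2, -1], [-3, 2]].
The roots have two lengths (squared-length ratio 3:1); the short ones are alpha_{1}. The associated Dynkin diagram is two nodes joined by a triple edge (G_2), so the type is G_2.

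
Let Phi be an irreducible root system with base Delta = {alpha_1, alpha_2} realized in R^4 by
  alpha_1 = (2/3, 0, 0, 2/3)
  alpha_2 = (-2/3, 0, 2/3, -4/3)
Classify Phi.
G2

Compute the Cartan integers a_ij = 2(alpha_i, alpha_j)/(alpha_j, alpha_j); the resulting 2x2 Cartan matrix is
[[2, -1], [-3, 2]].
The roots have two lengths (squared-length ratio 3:1); the short ones are alpha_{1}. The associated Dynkin diagram is two nodes joined by a triple edge (G_2), so the type is G_2.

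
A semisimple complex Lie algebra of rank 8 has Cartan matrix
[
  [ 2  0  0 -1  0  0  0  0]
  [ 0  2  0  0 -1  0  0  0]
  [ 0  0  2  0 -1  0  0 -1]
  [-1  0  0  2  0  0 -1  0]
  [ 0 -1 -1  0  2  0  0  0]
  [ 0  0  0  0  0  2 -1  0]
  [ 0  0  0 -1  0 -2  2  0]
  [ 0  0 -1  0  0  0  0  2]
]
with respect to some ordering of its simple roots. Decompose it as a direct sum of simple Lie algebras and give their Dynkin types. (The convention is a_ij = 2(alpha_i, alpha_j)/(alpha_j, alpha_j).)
The diagram associated to this matrix has two connected components: the simple roots {alpha_2, alpha_3, alpha_5, alpha_8} form a chain of 4 nodes with single edges (A_4), and {alpha_1, alpha_4, alpha_6, alpha_7} form a chain of 4 nodes with a double edge at one end; the terminal node there is the unique short simple root (B_4). A semisimple Lie algebra decomposes uniquely as the direct sum of simple ideals, one per connected component of its Dynkin diagram, so g ≅ A_4 ⊕ B_4 (dimension 24 + 36 = 60).

type A_4 ⊕ type B_4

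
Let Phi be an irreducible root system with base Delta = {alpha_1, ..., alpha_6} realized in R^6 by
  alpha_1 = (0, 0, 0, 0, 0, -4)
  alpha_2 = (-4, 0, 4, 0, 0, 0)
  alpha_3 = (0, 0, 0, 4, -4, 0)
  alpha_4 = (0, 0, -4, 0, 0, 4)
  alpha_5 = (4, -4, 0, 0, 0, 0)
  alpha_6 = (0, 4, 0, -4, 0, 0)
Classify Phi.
Compute the Cartan integers a_ij = 2(alpha_i, alpha_j)/(alpha_j, alpha_j); the resulting 6x6 Cartan matrix is
[[2, 0, 0, -1, 0, 0], [0, 2, 0, -1, -1, 0], [0, 0, 2, 0, 0, -1], [-2, -1, 0, 2, 0, 0], [0, -1, 0, 0, 2, -1], [0, 0, -1, 0, -1, 2]].
The roots have two lengths (squared-length ratio 2:1); the short ones are alpha_{1}. The associated Dynkin diagram is a chain of 6 nodes with a double edge at one end; the terminal node there is the unique short simple root (B_6), so the type is B_6 (the algebra so(13)).

B6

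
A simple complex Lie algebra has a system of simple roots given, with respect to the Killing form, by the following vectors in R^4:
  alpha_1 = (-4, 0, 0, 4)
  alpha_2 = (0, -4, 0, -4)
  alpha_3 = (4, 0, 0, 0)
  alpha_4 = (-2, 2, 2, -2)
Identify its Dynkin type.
type F_4

Compute the Cartan integers a_ij = 2(alpha_i, alpha_j)/(alpha_j, alpha_j); the resulting 4x4 Cartan matrix is
[[2, -1, -2, 0], [-1, 2, 0, 0], [-1, 0, 2, -1], [0, 0, -1, 2]].
The roots have two lengths (squared-length ratio 2:1); the short ones are alpha_{3,4}. The associated Dynkin diagram is a chain of 4 nodes with a double edge between the middle two (F_4), so the type is F_4.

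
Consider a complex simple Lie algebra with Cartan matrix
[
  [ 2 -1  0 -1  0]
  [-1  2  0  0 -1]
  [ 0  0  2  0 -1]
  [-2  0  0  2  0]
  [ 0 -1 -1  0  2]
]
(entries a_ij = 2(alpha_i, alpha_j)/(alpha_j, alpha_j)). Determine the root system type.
The matrix has rank 5 with 2's on the diagonal. Reading the off-diagonal entries as Dynkin edges (a single edge where a_ij = a_ji = -1; a double or triple edge where a_ij * a_ji = 2 or 3), the diagram is a chain of 5 nodes with a double edge at one end; the terminal node there is the unique long simple root (C_5). One simple-root ordering that puts it in standard form is (alpha_3, alpha_5, alpha_2, alpha_1, alpha_4). So the algebra is type C_5, i.e. sp(10).

C5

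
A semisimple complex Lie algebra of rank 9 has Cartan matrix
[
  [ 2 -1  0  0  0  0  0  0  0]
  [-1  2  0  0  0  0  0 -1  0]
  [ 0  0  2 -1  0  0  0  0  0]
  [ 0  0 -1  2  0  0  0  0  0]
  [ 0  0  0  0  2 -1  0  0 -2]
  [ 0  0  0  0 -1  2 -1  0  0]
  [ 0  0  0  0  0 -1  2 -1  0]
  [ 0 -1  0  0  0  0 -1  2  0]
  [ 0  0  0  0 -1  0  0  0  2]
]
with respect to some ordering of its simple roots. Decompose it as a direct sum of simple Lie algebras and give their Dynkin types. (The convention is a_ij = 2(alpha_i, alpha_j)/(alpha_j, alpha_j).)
type A_2 ⊕ type B_7

The diagram associated to this matrix has two connected components: the simple roots {alpha_3, alpha_4} form a chain of 2 nodes with single edges (A_2), and {alpha_1, alpha_2, alpha_5, alpha_6, alpha_7, alpha_8, alpha_9} form a chain of 7 nodes with a double edge at one end; the terminal node there is the unique short simple root (B_7). A semisimple Lie algebra decomposes uniquely as the direct sum of simple ideals, one per connected component of its Dynkin diagram, so g ≅ A_2 ⊕ B_7 (dimension 8 + 105 = 113).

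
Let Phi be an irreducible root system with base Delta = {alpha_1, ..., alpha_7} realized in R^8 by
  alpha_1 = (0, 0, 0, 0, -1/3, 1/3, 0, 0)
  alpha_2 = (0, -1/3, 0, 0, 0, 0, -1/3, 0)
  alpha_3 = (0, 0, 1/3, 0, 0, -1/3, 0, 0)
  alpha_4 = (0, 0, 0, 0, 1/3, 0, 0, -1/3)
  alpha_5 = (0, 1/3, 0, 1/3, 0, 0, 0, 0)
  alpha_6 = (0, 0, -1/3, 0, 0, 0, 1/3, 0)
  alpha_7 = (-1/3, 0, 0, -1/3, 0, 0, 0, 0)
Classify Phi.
Compute the Cartan integers a_ij = 2(alpha_i, alpha_j)/(alpha_j, alpha_j); the resulting 7x7 Cartan matrix is
[[2, 0, -1, -1, 0, 0, 0], [0, 2, 0, 0, -1, -1, 0], [-1, 0, 2, 0, 0, -1, 0], [-1, 0, 0, 2, 0, 0, 0], [0, -1, 0, 0, 2, 0, -1], [0, -1, -1, 0, 0, 2, 0], [0, 0, 0, 0, -1, 0, 2]].
All simple roots have the same length, so the diagram is simply laced. The associated Dynkin diagram is a chain of 7 nodes with single edges (A_7), so the type is A_7 (the algebra sl(8)).

type A_7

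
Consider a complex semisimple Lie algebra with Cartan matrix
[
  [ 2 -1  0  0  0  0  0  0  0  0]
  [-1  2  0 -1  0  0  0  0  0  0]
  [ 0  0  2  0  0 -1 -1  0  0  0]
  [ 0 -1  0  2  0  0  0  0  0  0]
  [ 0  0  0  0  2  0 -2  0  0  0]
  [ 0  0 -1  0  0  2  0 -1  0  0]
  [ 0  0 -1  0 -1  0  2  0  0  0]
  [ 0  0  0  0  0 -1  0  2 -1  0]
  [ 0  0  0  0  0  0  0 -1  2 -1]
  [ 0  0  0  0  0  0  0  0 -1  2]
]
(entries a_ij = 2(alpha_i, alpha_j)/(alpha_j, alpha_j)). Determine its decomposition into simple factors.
The diagram associated to this matrix has two connected components: the simple roots {alpha_1, alpha_2, alpha_4} form a chain of 3 nodes with single edges (A_3), and {alpha_3, alpha_5, alpha_6, alpha_7, alpha_8, alpha_9, alpha_10} form a chain of 7 nodes with a double edge at one end; the terminal node there is the unique long simple root (C_7). A semisimple Lie algebra decomposes uniquely as the direct sum of simple ideals, one per connected component of its Dynkin diagram, so g ≅ A_3 ⊕ C_7 (dimension 15 + 105 = 120).

type A_3 ⊕ type C_7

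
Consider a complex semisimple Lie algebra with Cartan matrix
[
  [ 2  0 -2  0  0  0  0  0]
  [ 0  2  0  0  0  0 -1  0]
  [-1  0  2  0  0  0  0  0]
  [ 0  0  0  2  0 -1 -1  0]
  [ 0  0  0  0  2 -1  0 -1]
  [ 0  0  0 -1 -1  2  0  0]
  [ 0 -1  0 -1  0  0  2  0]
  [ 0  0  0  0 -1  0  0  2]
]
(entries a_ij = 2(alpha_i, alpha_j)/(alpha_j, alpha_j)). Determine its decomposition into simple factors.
The diagram associated to this matrix has two connected components: the simple roots {alpha_2, alpha_4, alpha_5, alpha_6, alpha_7, alpha_8} form a chain of 6 nodes with single edges (A_6), and {alpha_1, alpha_3} form a chain of 2 nodes with a double edge at one end; the terminal node there is the unique short simple root (B_2). A semisimple Lie algebra decomposes uniquely as the direct sum of simple ideals, one per connected component of its Dynkin diagram, so g ≅ A_6 ⊕ B_2 (dimension 48 + 10 = 58).

A_6 (sl(7)) ⊕ B_2 (so(5))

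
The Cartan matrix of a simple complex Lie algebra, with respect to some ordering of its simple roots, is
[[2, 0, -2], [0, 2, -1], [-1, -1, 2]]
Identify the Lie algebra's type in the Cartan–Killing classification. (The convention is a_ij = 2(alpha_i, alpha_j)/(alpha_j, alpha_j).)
The matrix has rank 3 with 2's on the diagonal. Reading the off-diagonal entries as Dynkin edges (a single edge where a_ij = a_ji = -1; a double or triple edge where a_ij * a_ji = 2 or 3), the diagram is a chain of 3 nodes with a double edge at one end; the terminal node there is the unique long simple root (C_3). One simple-root ordering that puts it in standard form is (alpha_2, alpha_3, alpha_1). So the algebra is type C_3, i.e. sp(6).

C_3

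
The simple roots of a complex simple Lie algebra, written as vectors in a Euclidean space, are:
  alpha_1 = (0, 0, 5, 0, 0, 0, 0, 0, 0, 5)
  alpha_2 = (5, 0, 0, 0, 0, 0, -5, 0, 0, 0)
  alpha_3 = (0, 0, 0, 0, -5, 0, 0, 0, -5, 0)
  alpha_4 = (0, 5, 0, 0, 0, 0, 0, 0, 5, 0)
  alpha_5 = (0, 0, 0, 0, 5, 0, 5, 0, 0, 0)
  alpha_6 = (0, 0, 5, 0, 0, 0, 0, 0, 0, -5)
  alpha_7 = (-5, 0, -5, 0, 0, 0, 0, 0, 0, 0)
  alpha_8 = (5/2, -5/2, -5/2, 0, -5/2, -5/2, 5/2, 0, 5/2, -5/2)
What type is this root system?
Compute the Cartan integers a_ij = 2(alpha_i, alpha_j)/(alpha_j, alpha_j); the resulting 8x8 Cartan matrix is
[[2, 0, 0, 0, 0, 0, -1, -1], [0, 2, 0, 0, -1, 0, -1, 0], [0, 0, 2, -1, -1, 0, 0, 0], [0, 0, -1, 2, 0, 0, 0, 0], [0, -1, -1, 0, 2, 0, 0, 0], [0, 0, 0, 0, 0, 2, -1, 0], [-1, -1, 0, 0, 0, -1, 2, 0], [-1, 0, 0, 0, 0, 0, 0, 2]].
All simple roots have the same length, so the diagram is simply laced. The associated Dynkin diagram is a chain of 7 nodes with one extra node attached to the third node from one end (E_8), so the type is E_8.

E_8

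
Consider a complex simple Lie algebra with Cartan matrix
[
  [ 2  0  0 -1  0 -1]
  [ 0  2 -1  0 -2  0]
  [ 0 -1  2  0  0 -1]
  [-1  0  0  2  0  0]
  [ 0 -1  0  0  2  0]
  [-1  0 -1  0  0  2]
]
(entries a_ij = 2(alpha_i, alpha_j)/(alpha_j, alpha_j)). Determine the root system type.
B6

The matrix has rank 6 with 2's on the diagonal. Reading the off-diagonal entries as Dynkin edges (a single edge where a_ij = a_ji = -1; a double or triple edge where a_ij * a_ji = 2 or 3), the diagram is a chain of 6 nodes with a double edge at one end; the terminal node there is the unique short simple root (B_6). One simple-root ordering that puts it in standard form is (alpha_4, alpha_1, alpha_6, alpha_3, alpha_2, alpha_5). So the algebra is type B_6, i.e. so(13).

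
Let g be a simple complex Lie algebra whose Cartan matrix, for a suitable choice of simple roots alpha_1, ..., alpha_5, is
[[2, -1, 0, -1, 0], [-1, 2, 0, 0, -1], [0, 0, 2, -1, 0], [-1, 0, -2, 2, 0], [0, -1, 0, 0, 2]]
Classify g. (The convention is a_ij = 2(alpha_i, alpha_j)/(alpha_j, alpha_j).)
The matrix has rank 5 with 2's on the diagonal. Reading the off-diagonal entries as Dynkin edges (a single edge where a_ij = a_ji = -1; a double or triple edge where a_ij * a_ji = 2 or 3), the diagram is a chain of 5 nodes with a double edge at one end; the terminal node there is the unique short simple root (B_5). One simple-root ordering that puts it in standard form is (alpha_5, alpha_2, alpha_1, alpha_4, alpha_3). So the algebra is type B_5, i.e. so(11).

B5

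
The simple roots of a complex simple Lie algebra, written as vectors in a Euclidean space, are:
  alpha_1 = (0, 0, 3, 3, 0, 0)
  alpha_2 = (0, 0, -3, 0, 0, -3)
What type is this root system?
Compute the Cartan integers a_ij = 2(alpha_i, alpha_j)/(alpha_j, alpha_j); the resulting 2x2 Cartan matrix is
[[2, -1], [-1, 2]].
All simple roots have the same length, so the diagram is simply laced. The associated Dynkin diagram is a chain of 2 nodes with single edges (A_2), so the type is A_2 (the algebra sl(3)).

A_2 (sl(3))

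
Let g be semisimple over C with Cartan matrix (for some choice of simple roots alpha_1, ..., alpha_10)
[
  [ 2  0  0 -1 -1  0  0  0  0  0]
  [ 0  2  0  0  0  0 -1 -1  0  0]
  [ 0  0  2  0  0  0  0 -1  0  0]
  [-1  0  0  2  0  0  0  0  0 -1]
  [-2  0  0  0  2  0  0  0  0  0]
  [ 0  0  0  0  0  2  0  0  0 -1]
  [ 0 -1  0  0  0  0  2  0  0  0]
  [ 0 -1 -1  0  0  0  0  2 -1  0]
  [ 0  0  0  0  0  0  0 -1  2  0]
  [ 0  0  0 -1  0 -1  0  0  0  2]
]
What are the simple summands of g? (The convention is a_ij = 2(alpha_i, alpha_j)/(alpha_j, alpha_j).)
The diagram associated to this matrix has two connected components: the simple roots {alpha_1, alpha_4, alpha_5, alpha_6, alpha_10} form a chain of 5 nodes with a double edge at one end; the terminal node there is the unique long simple root (C_5), and {alpha_2, alpha_3, alpha_7, alpha_8, alpha_9} form a chain of 3 nodes with a fork of two nodes at one end (D_5). A semisimple Lie algebra decomposes uniquely as the direct sum of simple ideals, one per connected component of its Dynkin diagram, so g ≅ C_5 ⊕ D_5 (dimension 55 + 45 = 100).

C5 ⊕ D5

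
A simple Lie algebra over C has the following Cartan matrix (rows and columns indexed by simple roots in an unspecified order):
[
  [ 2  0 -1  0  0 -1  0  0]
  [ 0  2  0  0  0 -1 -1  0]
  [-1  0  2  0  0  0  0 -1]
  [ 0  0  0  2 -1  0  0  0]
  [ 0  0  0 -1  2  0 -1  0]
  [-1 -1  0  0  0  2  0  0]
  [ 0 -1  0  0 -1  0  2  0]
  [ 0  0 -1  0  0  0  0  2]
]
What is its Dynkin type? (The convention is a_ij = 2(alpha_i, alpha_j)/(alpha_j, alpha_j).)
A_8 (sl(9))

The matrix has rank 8 with 2's on the diagonal. Reading the off-diagonal entries as Dynkin edges (a single edge where a_ij = a_ji = -1; a double or triple edge where a_ij * a_ji = 2 or 3), the diagram is a chain of 8 nodes with single edges (A_8). One simple-root ordering that puts it in standard form is (alpha_4, alpha_5, alpha_7, alpha_2, alpha_6, alpha_1, alpha_3, alpha_8). So the algebra is type A_8, i.e. sl(9).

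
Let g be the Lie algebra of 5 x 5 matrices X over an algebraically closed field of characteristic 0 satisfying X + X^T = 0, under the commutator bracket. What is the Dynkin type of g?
This is so(5) with 5 odd, which has dimension 5(5-1)/2 = 10 and rank (5-1)/2 = 2. In the classification of classical Lie algebras, the orthogonal algebra so(2n+1) in an odd number of variables has type B_n; here n = 2, so the Dynkin diagram is a chain of 2 nodes with a double edge at one end; the terminal node there is the unique short simple root (B_2). Hence the type is B_2.

B2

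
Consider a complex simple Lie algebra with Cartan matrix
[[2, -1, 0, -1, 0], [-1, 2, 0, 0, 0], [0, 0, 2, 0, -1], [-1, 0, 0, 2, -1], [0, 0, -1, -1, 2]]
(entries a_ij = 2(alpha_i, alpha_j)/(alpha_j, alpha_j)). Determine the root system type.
A_5 (sl(6))

The matrix has rank 5 with 2's on the diagonal. Reading the off-diagonal entries as Dynkin edges (a single edge where a_ij = a_ji = -1; a double or triple edge where a_ij * a_ji = 2 or 3), the diagram is a chain of 5 nodes with single edges (A_5). One simple-root ordering that puts it in standard form is (alpha_3, alpha_5, alpha_4, alpha_1, alpha_2). So the algebra is type A_5, i.e. sl(6).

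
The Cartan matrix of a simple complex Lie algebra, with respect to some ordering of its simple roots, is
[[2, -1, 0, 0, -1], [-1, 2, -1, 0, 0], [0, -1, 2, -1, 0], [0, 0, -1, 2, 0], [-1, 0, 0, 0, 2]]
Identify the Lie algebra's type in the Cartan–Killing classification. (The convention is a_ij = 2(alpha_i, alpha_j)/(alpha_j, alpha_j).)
A_5

The matrix has rank 5 with 2's on the diagonal. Reading the off-diagonal entries as Dynkin edges (a single edge where a_ij = a_ji = -1; a double or triple edge where a_ij * a_ji = 2 or 3), the diagram is a chain of 5 nodes with single edges (A_5). One simple-root ordering that puts it in standard form is (alpha_4, alpha_3, alpha_2, alpha_1, alpha_5). So the algebra is type A_5, i.e. sl(6).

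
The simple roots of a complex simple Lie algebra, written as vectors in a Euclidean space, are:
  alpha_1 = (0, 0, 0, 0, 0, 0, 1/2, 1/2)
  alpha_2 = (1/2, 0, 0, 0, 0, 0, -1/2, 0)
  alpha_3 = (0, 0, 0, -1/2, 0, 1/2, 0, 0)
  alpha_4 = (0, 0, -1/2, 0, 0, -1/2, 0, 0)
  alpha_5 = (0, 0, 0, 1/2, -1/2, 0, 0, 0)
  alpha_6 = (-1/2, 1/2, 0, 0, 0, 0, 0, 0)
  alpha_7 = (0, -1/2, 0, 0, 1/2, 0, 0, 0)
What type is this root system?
Compute the Cartan integers a_ij = 2(alpha_i, alpha_j)/(alpha_j, alpha_j); the resulting 7x7 Cartan matrix is
[[2, -1, 0, 0, 0, 0, 0], [-1, 2, 0, 0, 0, -1, 0], [0, 0, 2, -1, -1, 0, 0], [0, 0, -1, 2, 0, 0, 0], [0, 0, -1, 0, 2, 0, -1], [0, -1, 0, 0, 0, 2, -1], [0, 0, 0, 0, -1, -1, 2]].
All simple roots have the same length, so the diagram is simply laced. The associated Dynkin diagram is a chain of 7 nodes with single edges (A_7), so the type is A_7 (the algebra sl(8)).

A_7 (sl(8))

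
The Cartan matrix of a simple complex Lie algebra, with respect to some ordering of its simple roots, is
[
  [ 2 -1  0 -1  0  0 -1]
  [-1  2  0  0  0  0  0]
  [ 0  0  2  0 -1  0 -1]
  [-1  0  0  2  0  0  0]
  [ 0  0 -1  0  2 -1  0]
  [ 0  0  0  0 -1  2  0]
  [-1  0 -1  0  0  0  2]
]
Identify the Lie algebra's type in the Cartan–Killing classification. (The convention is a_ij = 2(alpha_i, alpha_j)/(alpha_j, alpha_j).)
type D_7

The matrix has rank 7 with 2's on the diagonal. Reading the off-diagonal entries as Dynkin edges (a single edge where a_ij = a_ji = -1; a double or triple edge where a_ij * a_ji = 2 or 3), the diagram is a chain of 5 nodes with a fork of two nodes at one end (D_7). One simple-root ordering that puts it in standard form is (alpha_6, alpha_5, alpha_3, alpha_7, alpha_1, alpha_2, alpha_4). So the algebra is type D_7, i.e. so(14).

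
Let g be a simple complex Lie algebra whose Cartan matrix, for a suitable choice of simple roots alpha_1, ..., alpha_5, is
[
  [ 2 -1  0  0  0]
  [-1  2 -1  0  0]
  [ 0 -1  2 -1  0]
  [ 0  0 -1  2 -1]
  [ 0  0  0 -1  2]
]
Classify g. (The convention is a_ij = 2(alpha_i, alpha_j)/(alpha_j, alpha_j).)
The matrix has rank 5 with 2's on the diagonal. Reading the off-diagonal entries as Dynkin edges (a single edge where a_ij = a_ji = -1; a double or triple edge where a_ij * a_ji = 2 or 3), the diagram is a chain of 5 nodes with single edges (A_5). One simple-root ordering that puts it in standard form is (alpha_5, alpha_4, alpha_3, alpha_2, alpha_1). So the algebra is type A_5, i.e. sl(6).

type A_5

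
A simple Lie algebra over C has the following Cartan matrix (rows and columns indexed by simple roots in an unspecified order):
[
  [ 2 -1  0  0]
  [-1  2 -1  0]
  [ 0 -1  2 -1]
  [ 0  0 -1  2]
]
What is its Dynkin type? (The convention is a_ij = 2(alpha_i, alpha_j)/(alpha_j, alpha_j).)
A4

The matrix has rank 4 with 2's on the diagonal. Reading the off-diagonal entries as Dynkin edges (a single edge where a_ij = a_ji = -1; a double or triple edge where a_ij * a_ji = 2 or 3), the diagram is a chain of 4 nodes with single edges (A_4). One simple-root ordering that puts it in standard form is (alpha_4, alpha_3, alpha_2, alpha_1). So the algebra is type A_4, i.e. sl(5).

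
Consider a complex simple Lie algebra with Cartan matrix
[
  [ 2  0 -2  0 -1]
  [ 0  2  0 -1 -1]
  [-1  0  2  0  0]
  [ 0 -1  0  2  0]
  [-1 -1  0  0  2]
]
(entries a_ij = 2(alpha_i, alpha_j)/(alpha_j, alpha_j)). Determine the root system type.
The matrix has rank 5 with 2's on the diagonal. Reading the off-diagonal entries as Dynkin edges (a single edge where a_ij = a_ji = -1; a double or triple edge where a_ij * a_ji = 2 or 3), the diagram is a chain of 5 nodes with a double edge at one end; the terminal node there is the unique short simple root (B_5). One simple-root ordering that puts it in standard form is (alpha_4, alpha_2, alpha_5, alpha_1, alpha_3). So the algebra is type B_5, i.e. so(11).

B_5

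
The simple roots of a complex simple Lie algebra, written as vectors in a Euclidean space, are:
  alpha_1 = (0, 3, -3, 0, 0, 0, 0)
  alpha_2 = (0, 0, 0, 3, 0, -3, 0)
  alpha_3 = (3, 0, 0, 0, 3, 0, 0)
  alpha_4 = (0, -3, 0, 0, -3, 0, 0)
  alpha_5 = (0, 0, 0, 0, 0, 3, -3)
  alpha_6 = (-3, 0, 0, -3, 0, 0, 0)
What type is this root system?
Compute the Cartan integers a_ij = 2(alpha_i, alpha_j)/(alpha_j, alpha_j); the resulting 6x6 Cartan matrix is
[[2, 0, 0, -1, 0, 0], [0, 2, 0, 0, -1, -1], [0, 0, 2, -1, 0, -1], [-1, 0, -1, 2, 0, 0], [0, -1, 0, 0, 2, 0], [0, -1, -1, 0, 0, 2]].
All simple roots have the same length, so the diagram is simply laced. The associated Dynkin diagram is a chain of 6 nodes with single edges (A_6), so the type is A_6 (the algebra sl(7)).

A_6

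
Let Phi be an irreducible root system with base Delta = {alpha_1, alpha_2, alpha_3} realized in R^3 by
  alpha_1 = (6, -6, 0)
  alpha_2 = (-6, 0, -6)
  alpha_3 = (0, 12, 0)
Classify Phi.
Compute the Cartan integers a_ij = 2(alpha_i, alpha_j)/(alpha_j, alpha_j); the resulting 3x3 Cartan matrix is
[[2, -1, -1], [-1, 2, 0], [-2, 0, 2]].
The roots have two lengths (squared-length ratio 2:1); the short ones are alpha_{1,2}. The associated Dynkin diagram is a chain of 3 nodes with a double edge at one end; the terminal node there is the unique long simple root (C_3), so the type is C_3 (the algebra sp(6)).

C_3 (sp(6))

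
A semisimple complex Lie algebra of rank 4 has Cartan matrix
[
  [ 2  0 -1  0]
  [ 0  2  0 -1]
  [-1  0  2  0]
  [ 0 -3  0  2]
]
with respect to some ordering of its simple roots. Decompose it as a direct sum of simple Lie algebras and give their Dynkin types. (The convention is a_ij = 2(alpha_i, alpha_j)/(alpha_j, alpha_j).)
The diagram associated to this matrix has two connected components: the simple roots {alpha_1, alpha_3} form a chain of 2 nodes with single edges (A_2), and {alpha_2, alpha_4} form two nodes joined by a triple edge (G_2). A semisimple Lie algebra decomposes uniquely as the direct sum of simple ideals, one per connected component of its Dynkin diagram, so g ≅ A_2 ⊕ G_2 (dimension 8 + 14 = 22).

A_2 (sl(3)) ⊕ G_2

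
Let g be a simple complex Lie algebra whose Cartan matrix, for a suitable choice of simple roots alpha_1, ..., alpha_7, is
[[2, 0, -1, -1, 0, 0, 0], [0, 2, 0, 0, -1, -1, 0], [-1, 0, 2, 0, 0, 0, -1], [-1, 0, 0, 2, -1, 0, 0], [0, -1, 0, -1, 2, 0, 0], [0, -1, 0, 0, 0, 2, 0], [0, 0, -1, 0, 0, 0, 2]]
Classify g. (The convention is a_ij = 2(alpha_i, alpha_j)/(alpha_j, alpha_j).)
The matrix has rank 7 with 2's on the diagonal. Reading the off-diagonal entries as Dynkin edges (a single edge where a_ij = a_ji = -1; a double or triple edge where a_ij * a_ji = 2 or 3), the diagram is a chain of 7 nodes with single edges (A_7). One simple-root ordering that puts it in standard form is (alpha_6, alpha_2, alpha_5, alpha_4, alpha_1, alpha_3, alpha_7). So the algebra is type A_7, i.e. sl(8).

A_7 (sl(8))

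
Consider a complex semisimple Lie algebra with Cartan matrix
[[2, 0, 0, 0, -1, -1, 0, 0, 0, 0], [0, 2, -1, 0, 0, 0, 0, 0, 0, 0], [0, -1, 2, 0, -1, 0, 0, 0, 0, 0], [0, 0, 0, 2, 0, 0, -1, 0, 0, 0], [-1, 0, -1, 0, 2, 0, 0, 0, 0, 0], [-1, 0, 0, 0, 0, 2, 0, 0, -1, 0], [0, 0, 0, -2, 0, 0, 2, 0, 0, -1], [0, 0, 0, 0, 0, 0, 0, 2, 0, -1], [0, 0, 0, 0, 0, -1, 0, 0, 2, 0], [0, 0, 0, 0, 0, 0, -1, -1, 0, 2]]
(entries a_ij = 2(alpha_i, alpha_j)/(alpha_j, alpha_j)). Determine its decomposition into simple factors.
The diagram associated to this matrix has two connected components: the simple roots {alpha_1, alpha_2, alpha_3, alpha_5, alpha_6, alpha_9} form a chain of 6 nodes with single edges (A_6), and {alpha_4, alpha_7, alpha_8, alpha_10} form a chain of 4 nodes with a double edge at one end; the terminal node there is the unique short simple root (B_4). A semisimple Lie algebra decomposes uniquely as the direct sum of simple ideals, one per connected component of its Dynkin diagram, so g ≅ A_6 ⊕ B_4 (dimension 48 + 36 = 84).

A6 ⊕ B4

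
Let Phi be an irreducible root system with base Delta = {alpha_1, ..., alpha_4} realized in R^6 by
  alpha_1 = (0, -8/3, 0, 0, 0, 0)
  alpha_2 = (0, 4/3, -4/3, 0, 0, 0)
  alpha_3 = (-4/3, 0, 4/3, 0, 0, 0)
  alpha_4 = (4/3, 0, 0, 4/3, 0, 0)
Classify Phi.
Compute the Cartan integers a_ij = 2(alpha_i, alpha_j)/(alpha_j, alpha_j); the resulting 4x4 Cartan matrix is
[[2, -2, 0, 0], [-1, 2, -1, 0], [0, -1, 2, -1], [0, 0, -1, 2]].
The roots have two lengths (squared-length ratio 2:1); the short ones are alpha_{2,3,4}. The associated Dynkin diagram is a chain of 4 nodes with a double edge at one end; the terminal node there is the unique long simple root (C_4), so the type is C_4 (the algebra sp(8)).

type C_4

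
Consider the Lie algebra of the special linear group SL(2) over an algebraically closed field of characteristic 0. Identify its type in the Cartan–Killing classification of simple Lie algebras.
type A_1

This is sl(2), which has dimension 2^2 - 1 = 3 and rank 2 - 1 = 1 (a Cartan subalgebra is the diagonal traceless matrices). In the classification of classical Lie algebras, the special linear algebra sl(n+1) has type A_n; here n = 1, so the Dynkin diagram is a chain of 1 nodes with single edges (A_1). Hence the type is A_1.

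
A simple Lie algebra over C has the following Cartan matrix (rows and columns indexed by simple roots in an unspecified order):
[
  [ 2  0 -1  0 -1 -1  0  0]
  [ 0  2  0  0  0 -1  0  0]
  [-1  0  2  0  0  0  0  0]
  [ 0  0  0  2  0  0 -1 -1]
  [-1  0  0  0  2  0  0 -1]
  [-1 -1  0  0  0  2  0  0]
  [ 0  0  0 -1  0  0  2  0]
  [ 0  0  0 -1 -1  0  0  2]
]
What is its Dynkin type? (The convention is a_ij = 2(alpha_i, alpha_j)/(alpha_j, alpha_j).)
The matrix has rank 8 with 2's on the diagonal. Reading the off-diagonal entries as Dynkin edges (a single edge where a_ij = a_ji = -1; a double or triple edge where a_ij * a_ji = 2 or 3), the diagram is a chain of 7 nodes with one extra node attached to the third node from one end (E_8). One simple-root ordering that puts it in standard form is (alpha_2, alpha_3, alpha_6, alpha_1, alpha_5, alpha_8, alpha_4, alpha_7). So the algebra is type E_8.

E_8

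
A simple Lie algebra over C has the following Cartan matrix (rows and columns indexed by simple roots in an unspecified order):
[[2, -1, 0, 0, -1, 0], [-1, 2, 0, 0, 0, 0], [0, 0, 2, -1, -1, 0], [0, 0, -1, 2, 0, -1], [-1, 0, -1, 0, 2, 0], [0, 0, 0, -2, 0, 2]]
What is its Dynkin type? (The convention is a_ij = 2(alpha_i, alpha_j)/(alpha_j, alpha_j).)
The matrix has rank 6 with 2's on the diagonal. Reading the off-diagonal entries as Dynkin edges (a single edge where a_ij = a_ji = -1; a double or triple edge where a_ij * a_ji = 2 or 3), the diagram is a chain of 6 nodes with a double edge at one end; the terminal node there is the unique long simple root (C_6). One simple-root ordering that puts it in standard form is (alpha_2, alpha_1, alpha_5, alpha_3, alpha_4, alpha_6). So the algebra is type C_6, i.e. sp(12).

C6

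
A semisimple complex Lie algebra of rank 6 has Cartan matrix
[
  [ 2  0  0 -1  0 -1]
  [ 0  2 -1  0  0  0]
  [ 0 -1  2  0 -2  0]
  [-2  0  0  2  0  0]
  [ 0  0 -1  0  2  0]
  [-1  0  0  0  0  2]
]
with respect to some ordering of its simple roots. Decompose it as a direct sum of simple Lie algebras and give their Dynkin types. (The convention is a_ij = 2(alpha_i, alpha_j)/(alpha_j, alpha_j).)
type B_3 + type C_3

The diagram associated to this matrix has two connected components: the simple roots {alpha_2, alpha_3, alpha_5} form a chain of 3 nodes with a double edge at one end; the terminal node there is the unique short simple root (B_3), and {alpha_1, alpha_4, alpha_6} form a chain of 3 nodes with a double edge at one end; the terminal node there is the unique long simple root (C_3). A semisimple Lie algebra decomposes uniquely as the direct sum of simple ideals, one per connected component of its Dynkin diagram, so g ≅ B_3 ⊕ C_3 (dimension 21 + 21 = 42).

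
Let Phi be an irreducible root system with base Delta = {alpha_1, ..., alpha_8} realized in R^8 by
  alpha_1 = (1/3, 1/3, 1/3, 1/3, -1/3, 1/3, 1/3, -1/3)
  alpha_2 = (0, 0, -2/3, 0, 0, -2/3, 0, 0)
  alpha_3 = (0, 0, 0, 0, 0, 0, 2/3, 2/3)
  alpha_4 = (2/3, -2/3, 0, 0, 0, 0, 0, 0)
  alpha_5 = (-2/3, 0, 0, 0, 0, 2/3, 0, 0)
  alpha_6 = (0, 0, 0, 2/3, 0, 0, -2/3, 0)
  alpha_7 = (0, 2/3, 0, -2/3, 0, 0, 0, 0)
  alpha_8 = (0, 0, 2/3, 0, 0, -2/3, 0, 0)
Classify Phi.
E_8

Compute the Cartan integers a_ij = 2(alpha_i, alpha_j)/(alpha_j, alpha_j); the resulting 8x8 Cartan matrix is
[[2, -1, 0, 0, 0, 0, 0, 0], [-1, 2, 0, 0, -1, 0, 0, 0], [0, 0, 2, 0, 0, -1, 0, 0], [0, 0, 0, 2, -1, 0, -1, 0], [0, -1, 0, -1, 2, 0, 0, -1], [0, 0, -1, 0, 0, 2, -1, 0], [0, 0, 0, -1, 0, -1, 2, 0], [0, 0, 0, 0, -1, 0, 0, 2]].
All simple roots have the same length, so the diagram is simply laced. The associated Dynkin diagram is a chain of 7 nodes with one extra node attached to the third node from one end (E_8), so the type is E_8.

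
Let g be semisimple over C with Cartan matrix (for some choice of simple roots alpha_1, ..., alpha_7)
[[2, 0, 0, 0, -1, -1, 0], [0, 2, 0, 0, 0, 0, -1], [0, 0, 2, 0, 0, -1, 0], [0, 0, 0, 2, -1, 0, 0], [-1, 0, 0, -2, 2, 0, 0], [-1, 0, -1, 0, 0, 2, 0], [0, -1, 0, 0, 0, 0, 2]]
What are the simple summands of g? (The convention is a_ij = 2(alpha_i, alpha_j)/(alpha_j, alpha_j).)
The diagram associated to this matrix has two connected components: the simple roots {alpha_2, alpha_7} form a chain of 2 nodes with single edges (A_2), and {alpha_1, alpha_3, alpha_4, alpha_5, alpha_6} form a chain of 5 nodes with a double edge at one end; the terminal node there is the unique short simple root (B_5). A semisimple Lie algebra decomposes uniquely as the direct sum of simple ideals, one per connected component of its Dynkin diagram, so g ≅ A_2 ⊕ B_5 (dimension 8 + 55 = 63).

type A_2 ⊕ type B_5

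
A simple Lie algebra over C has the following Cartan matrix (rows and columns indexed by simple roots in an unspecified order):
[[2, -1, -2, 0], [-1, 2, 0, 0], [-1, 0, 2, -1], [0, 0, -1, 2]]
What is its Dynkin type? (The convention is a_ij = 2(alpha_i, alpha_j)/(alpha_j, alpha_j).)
The matrix has rank 4 with 2's on the diagonal. Reading the off-diagonal entries as Dynkin edges (a single edge where a_ij = a_ji = -1; a double or triple edge where a_ij * a_ji = 2 or 3), the diagram is a chain of 4 nodes with a double edge between the middle two (F_4). One simple-root ordering that puts it in standard form is (alpha_2, alpha_1, alpha_3, alpha_4). So the algebra is type F_4.

F4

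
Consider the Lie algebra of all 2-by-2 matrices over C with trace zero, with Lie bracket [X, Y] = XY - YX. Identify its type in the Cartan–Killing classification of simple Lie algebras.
A_1 (sl(2))

This is sl(2), which has dimension 2^2 - 1 = 3 and rank 2 - 1 = 1 (a Cartan subalgebra is the diagonal traceless matrices). In the classification of classical Lie algebras, the special linear algebra sl(n+1) has type A_n; here n = 1, so the Dynkin diagram is a chain of 1 nodes with single edges (A_1). Hence the type is A_1.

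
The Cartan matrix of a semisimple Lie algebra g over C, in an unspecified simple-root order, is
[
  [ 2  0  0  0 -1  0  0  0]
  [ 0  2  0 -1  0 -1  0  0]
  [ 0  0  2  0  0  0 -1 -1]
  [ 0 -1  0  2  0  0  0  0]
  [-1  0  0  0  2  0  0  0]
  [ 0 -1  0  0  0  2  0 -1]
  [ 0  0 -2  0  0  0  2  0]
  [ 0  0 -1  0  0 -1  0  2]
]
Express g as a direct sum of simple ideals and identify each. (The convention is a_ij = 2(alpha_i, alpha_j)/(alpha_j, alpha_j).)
A_2 ⊕ C_6

The diagram associated to this matrix has two connected components: the simple roots {alpha_1, alpha_5} form a chain of 2 nodes with single edges (A_2), and {alpha_2, alpha_3, alpha_4, alpha_6, alpha_7, alpha_8} form a chain of 6 nodes with a double edge at one end; the terminal node there is the unique long simple root (C_6). A semisimple Lie algebra decomposes uniquely as the direct sum of simple ideals, one per connected component of its Dynkin diagram, so g ≅ A_2 ⊕ C_6 (dimension 8 + 78 = 86).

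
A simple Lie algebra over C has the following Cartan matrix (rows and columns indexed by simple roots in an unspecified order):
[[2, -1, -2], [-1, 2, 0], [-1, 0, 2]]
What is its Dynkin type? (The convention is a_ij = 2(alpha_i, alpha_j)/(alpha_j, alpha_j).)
The matrix has rank 3 with 2's on the diagonal. Reading the off-diagonal entries as Dynkin edges (a single edge where a_ij = a_ji = -1; a double or triple edge where a_ij * a_ji = 2 or 3), the diagram is a chain of 3 nodes with a double edge at one end; the terminal node there is the unique short simple root (B_3). One simple-root ordering that puts it in standard form is (alpha_2, alpha_1, alpha_3). So the algebra is type B_3, i.e. so(7).

B_3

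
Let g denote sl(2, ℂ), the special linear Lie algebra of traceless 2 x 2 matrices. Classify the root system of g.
A1

This is sl(2), which has dimension 2^2 - 1 = 3 and rank 2 - 1 = 1 (a Cartan subalgebra is the diagonal traceless matrices). In the classification of classical Lie algebras, the special linear algebra sl(n+1) has type A_n; here n = 1, so the Dynkin diagram is a chain of 1 nodes with single edges (A_1). Hence the type is A_1.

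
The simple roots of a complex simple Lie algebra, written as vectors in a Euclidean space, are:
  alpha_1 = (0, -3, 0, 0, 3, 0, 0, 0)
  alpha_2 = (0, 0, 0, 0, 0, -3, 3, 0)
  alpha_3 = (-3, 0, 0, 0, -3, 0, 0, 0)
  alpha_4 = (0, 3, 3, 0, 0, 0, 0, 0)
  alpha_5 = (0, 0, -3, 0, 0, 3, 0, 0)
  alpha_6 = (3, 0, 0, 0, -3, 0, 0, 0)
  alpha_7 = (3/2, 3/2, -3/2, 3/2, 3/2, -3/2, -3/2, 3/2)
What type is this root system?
type E_7

Compute the Cartan integers a_ij = 2(alpha_i, alpha_j)/(alpha_j, alpha_j); the resulting 7x7 Cartan matrix is
[[2, 0, -1, -1, 0, -1, 0], [0, 2, 0, 0, -1, 0, 0], [-1, 0, 2, 0, 0, 0, -1], [-1, 0, 0, 2, -1, 0, 0], [0, -1, 0, -1, 2, 0, 0], [-1, 0, 0, 0, 0, 2, 0], [0, 0, -1, 0, 0, 0, 2]].
All simple roots have the same length, so the diagram is simply laced. The associated Dynkin diagram is a chain of 6 nodes with one extra node attached to the third node from one end (E_7), so the type is E_7.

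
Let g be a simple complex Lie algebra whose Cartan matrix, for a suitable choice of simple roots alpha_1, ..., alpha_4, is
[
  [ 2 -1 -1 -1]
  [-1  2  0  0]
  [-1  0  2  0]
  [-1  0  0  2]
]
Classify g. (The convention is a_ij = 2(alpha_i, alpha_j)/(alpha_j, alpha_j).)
The matrix has rank 4 with 2's on the diagonal. Reading the off-diagonal entries as Dynkin edges (a single edge where a_ij = a_ji = -1; a double or triple edge where a_ij * a_ji = 2 or 3), the diagram is a chain of 2 nodes with a fork of two nodes at one end (D_4). One simple-root ordering that puts it in standard form is (alpha_3, alpha_1, alpha_2, alpha_4). So the algebra is type D_4, i.e. so(8).

D4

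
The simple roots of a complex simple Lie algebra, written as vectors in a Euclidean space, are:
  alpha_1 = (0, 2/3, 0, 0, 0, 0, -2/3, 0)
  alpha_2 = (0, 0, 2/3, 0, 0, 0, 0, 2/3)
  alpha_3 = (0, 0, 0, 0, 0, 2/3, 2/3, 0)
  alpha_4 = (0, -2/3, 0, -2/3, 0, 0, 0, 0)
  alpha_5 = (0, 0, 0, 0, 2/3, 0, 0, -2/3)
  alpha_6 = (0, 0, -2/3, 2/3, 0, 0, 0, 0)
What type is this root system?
Compute the Cartan integers a_ij = 2(alpha_i, alpha_j)/(alpha_j, alpha_j); the resulting 6x6 Cartan matrix is
[[2, 0, -1, -1, 0, 0], [0, 2, 0, 0, -1, -1], [-1, 0, 2, 0, 0, 0], [-1, 0, 0, 2, 0, -1], [0, -1, 0, 0, 2, 0], [0, -1, 0, -1, 0, 2]].
All simple roots have the same length, so the diagram is simply laced. The associated Dynkin diagram is a chain of 6 nodes with single edges (A_6), so the type is A_6 (the algebra sl(7)).

A_6 (sl(7))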